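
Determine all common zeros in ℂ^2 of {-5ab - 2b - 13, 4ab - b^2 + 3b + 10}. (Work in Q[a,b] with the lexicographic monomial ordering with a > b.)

{(-69/10, 2/5), (-3, 1)}

Compute a lex Gröbner basis by Buchberger's algorithm.
f_1 = -5ab - 2b - 13, LT = ab.
f_2 = 4ab - b^2 + 3b + 10, LT = ab.

S(f_1,f_2): lcm = ab. S = 1/4b^2 - 7/20b + 1/10.
  leading term b^2: no divisor's leading term divides it; move 1/4b^2 to the remainder.
  leading term b: no divisor's leading term divides it; move -7/20b to the remainder.
  leading term 1: no divisor's leading term divides it; move 1/10 to the remainder.
  remainder 1/4b^2 - 7/20b + 1/10 ≠ 0; add h_3 = 1/4b^2 - 7/20b + 1/10 to the basis.

S(f_1,h_3): lcm = ab^2. S = 7/5ab - 2/5a + 2/5b^2 + 13/5b.
  leading term ab: subtract (-7/25)·f_1 from 7/5ab - 2/5a + 2/5b^2 + 13/5b → -2/5a + 2/5b^2 + 51/25b - 91/25
  leading term a: no divisor's leading term divides it; move -2/5a to the remainder.
  leading term b^2: subtract (8/5)·h_3 from 2/5b^2 + 51/25b - 91/25 → 13/5b - 19/5
  leading term b: no divisor's leading term divides it; move 13/5b to the remainder.
  leading term 1: no divisor's leading term divides it; move -19/5 to the remainder.
  remainder -2/5a + 13/5b - 19/5 ≠ 0; add h_4 = -2/5a + 13/5b - 19/5 to the basis.

The other S-polynomials (S(f_2,h_3), S(f_1,h_4), S(f_2,h_4), S(h_3,h_4)) all reduce to 0 modulo the current basis, so we have a Gröbner basis.
Inter-reduce: drop elements whose leading term is divisible by another's, tail-reduce, and make monic.
Reduced Gröbner basis: {a - 13/2b + 19/2, b^2 - 7/5b + 2/5}.

A lex Gröbner basis eliminates variables successively. Here b^2 - 7/5b + 2/5 depends only on b, with roots {2/5, 1}; lifting each root through the earlier basis elements recovers the full solutions.
  b = 2/5: the earlier basis element becomes a + 69/10 = 0, giving a = -69/10 — point (-69/10, 2/5).
  b = 1: the earlier basis element becomes a + 3 = 0, giving a = -3 — point (-3, 1).
Check: every point annihilates each of the original generators.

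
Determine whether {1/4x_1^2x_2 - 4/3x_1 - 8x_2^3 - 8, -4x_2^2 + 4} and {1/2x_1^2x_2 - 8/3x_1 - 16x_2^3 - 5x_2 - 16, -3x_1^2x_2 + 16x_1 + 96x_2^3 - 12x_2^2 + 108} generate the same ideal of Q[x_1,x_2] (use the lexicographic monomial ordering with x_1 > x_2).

Since reduced Gröbner bases are canonical representatives of ideals under a given ordering, it suffices to compute and compare them.
Buchberger on the first generating set:
f_1 = 1/4x_1^2x_2 - 4/3x_1 - 8x_2^3 - 8, LT = x_1^2x_2.
f_2 = -4x_2^2 + 4, LT = x_2^2.

S(f_1,f_2): lcm = x_1^2x_2^2. S = x_1^2 - 16/3x_1x_2 - 32x_2^4 - 32x_2.
  reduce S modulo (f_1, f_2):
  remainder x_1^2 - 16/3x_1x_2 - 32x_2 - 32 ≠ 0; add g_3 = x_1^2 - 16/3x_1x_2 - 32x_2 - 32 to the basis.

The other S-polynomials (S(f_1,g_3), S(f_2,g_3)) all reduce to 0 modulo the current basis, so we have a Gröbner basis.
Inter-reduce: drop elements whose leading term is divisible by another's, tail-reduce, and make monic.
Reduced Gröbner basis: {x_1^2 - 16/3x_1x_2 - 32x_2 - 32, x_2^2 - 1}.

Buchberger on the second generating set:
h_1 = 1/2x_1^2x_2 - 8/3x_1 - 16x_2^3 - 5x_2 - 16, LT = x_1^2x_2.
h_2 = -3x_1^2x_2 + 16x_1 + 96x_2^3 - 12x_2^2 + 108, LT = x_1^2x_2.

S(h_1,h_2): lcm = x_1^2x_2. S = -4x_2^2 - 10x_2 + 4.
  reduce S modulo (h_1, h_2):
  remainder -4x_2^2 - 10x_2 + 4 ≠ 0; add k_3 = -4x_2^2 - 10x_2 + 4 to the basis.

S(h_1,k_3): lcm = x_1^2x_2^2. S = -5/2x_1^2x_2 + x_1^2 - 16/3x_1x_2 - 32x_2^4 - 10x_2^2 - 32x_2.
  reduce S modulo (h_1, h_2, k_3):
  remainder x_1^2 - 16/3x_1x_2 - 40/3x_1 + 48x_2 - 122 ≠ 0; add k_4 = x_1^2 - 16/3x_1x_2 - 40/3x_1 + 48x_2 - 122 to the basis.

The other S-polynomials (S(h_2,k_3), S(h_1,k_4), S(h_2,k_4), S(k_3,k_4)) all reduce to 0 modulo the current basis, so we have a Gröbner basis.
Inter-reduce: drop elements whose leading term is divisible by another's, tail-reduce, and make monic.
Reduced Gröbner basis: {x_1^2 - 16/3x_1x_2 - 40/3x_1 + 48x_2 - 122, x_2^2 + 5/2x_2 - 1}.

The bases are distinct; the ideals are different.

No, the ideals differ.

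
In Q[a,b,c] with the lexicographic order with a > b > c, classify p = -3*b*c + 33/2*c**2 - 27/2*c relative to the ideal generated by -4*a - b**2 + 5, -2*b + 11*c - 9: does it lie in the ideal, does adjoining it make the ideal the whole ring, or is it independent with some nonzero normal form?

First compute the reduced Gröbner basis of I by Buchberger's algorithm.
f_1 = -4*a - b**2 + 5, LT = a.
f_2 = -2*b + 11*c - 9, LT = b.

The S-polynomials (S(f_1,f_2)) all reduce to 0 modulo the current basis, so we have a Gröbner basis.
Inter-reduce: drop elements whose leading term is divisible by another's, tail-reduce, and make monic.
Reduced Gröbner basis: {a + 121/16*c**2 - 99/8*c + 61/16, b - 11/2*c + 9/2}.
Label its elements g_1 = a + 121/16*c**2 - 99/8*c + 61/16, g_2 = b - 11/2*c + 9/2.

Reduce p = -3*b*c + 33/2*c**2 - 27/2*c modulo G:
  leading term b*c: subtract (-3*c)·g_2 from -3*b*c + 33/2*c**2 - 27/2*c → 0
  normal form = 0.
Since the normal form is 0, p ∈ I.

-3*b*c + 33/2*c**2 - 27/2*c lies in I (it reduces to 0).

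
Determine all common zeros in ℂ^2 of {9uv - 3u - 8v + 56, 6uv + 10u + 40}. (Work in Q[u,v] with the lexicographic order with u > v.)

Compute a lex Gröbner basis by Buchberger's algorithm.
f_1 = 9uv - 3u - 8v + 56, LT = uv.
f_2 = 6uv + 10u + 40, LT = uv.

S(f_1,f_2): lcm = uv. S = -2u - 8/9v - 4/9.
  reduce S modulo (f_1, f_2):
  remainder -2u - 8/9v - 4/9 ≠ 0; add h_3 = -2u - 8/9v - 4/9 to the basis.

S(f_1,h_3): lcm = uv. S = -1/3u - 4/9v^2 - 10/9v + 56/9.
  reduce S modulo (f_1, f_2, h_3):
  remainder -4/9v^2 - 26/27v + 170/27 ≠ 0; add h_4 = -4/9v^2 - 26/27v + 170/27 to the basis.

The other S-polynomials (S(f_2,h_3), S(f_1,h_4), S(f_2,h_4), S(h_3,h_4)) all reduce to 0 modulo the current basis, so we have a Gröbner basis.
Inter-reduce: drop elements whose leading term is divisible by another's, tail-reduce, and make monic.
Reduced Gröbner basis: {u + 4/9v + 2/9, v^2 + 13/6v - 85/6}.

Elimination: the polynomial v^2 + 13/6v - 85/6 lies in the elimination ideal for v, so v ∈ {-5, 17/6}. For each such v, the remaining basis elements (now univariate) give the rest of the solution.
  v = -5: the earlier basis element becomes u - 2 = 0, giving u = 2 — point (2, -5).
  v = 17/6: the earlier basis element becomes u + 40/27 = 0, giving u = -40/27 — point (-40/27, 17/6).
Zero-dimensionality of the ideal guarantees finitely many solutions over ℂ.

{(2, -5), (-40/27, 17/6)}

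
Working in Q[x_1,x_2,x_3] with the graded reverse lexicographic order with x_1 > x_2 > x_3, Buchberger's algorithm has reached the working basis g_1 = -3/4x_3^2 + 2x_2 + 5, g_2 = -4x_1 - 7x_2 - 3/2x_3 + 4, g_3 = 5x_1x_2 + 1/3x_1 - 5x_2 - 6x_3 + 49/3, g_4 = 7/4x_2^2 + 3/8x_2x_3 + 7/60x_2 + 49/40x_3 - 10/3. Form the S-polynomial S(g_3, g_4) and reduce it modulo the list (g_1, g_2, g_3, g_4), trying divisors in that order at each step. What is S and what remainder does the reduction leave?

S(g_3, g_4) = -3/14x_1x_2x_3 - x_2^2 - 7/10x_1x_3 - 6/5x_2x_3 + 40/21x_1 + 49/15x_2; remainder on division = 0.

lcm(LM(g_3), LM(g_4)) = x_1x_2^2.
S = (lcm/LT(g_3))·g_3 − (lcm/LT(g_4))·g_4 = -3/14x_1x_2x_3 - x_2^2 - 7/10x_1x_3 - 6/5x_2x_3 + 40/21x_1 + 49/15x_2.
Reduce S modulo (g_1, g_2, g_3, g_4) in that order:
  leading term x_1x_2x_3: subtract (3/56x_2x_3)·g_2 from -3/14x_1x_2x_3 - x_2^2 - 7/10x_1x_3 - 6/5x_2x_3 + 40/21x_1 + 49/15x_2 → 3/8x_2^2x_3 + 9/112x_2x_3^2 - x_2^2 - 7/10x_1x_3 - 99/70x_2x_3 + 40/21x_1 + 49/15x_2
  leading term x_2^2x_3: subtract (3/14x_3)·g_4 from 3/8x_2^2x_3 + 9/112x_2x_3^2 - x_2^2 - 7/10x_1x_3 - 99/70x_2x_3 + 40/21x_1 + 49/15x_2 → -x_2^2 - 7/10x_1x_3 - 403/280x_2x_3 - 21/80x_3^2 + 40/21x_1 + 49/15x_2 + 5/7x_3
  leading term x_2^2: subtract (-4/7)·g_4 from -x_2^2 - 7/10x_1x_3 - 403/280x_2x_3 - 21/80x_3^2 + 40/21x_1 + 49/15x_2 + 5/7x_3 → -7/10x_1x_3 - 49/40x_2x_3 - 21/80x_3^2 + 40/21x_1 + 10/3x_2 + 99/70x_3 - 40/21
  leading term x_1x_3: subtract (7/40x_3)·g_2 from -7/10x_1x_3 - 49/40x_2x_3 - 21/80x_3^2 + 40/21x_1 + 10/3x_2 + 99/70x_3 - 40/21 → 40/21x_1 + 10/3x_2 + 5/7x_3 - 40/21
  leading term x_1: subtract (-10/21)·g_2 from 40/21x_1 + 10/3x_2 + 5/7x_3 - 40/21 → 0
The remainder is 0, so this S-polynomial contributes no new basis element.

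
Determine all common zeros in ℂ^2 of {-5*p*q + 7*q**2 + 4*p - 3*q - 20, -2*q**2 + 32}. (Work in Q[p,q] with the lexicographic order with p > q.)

{(-13/3, -4), (5, 4)}

Compute a lex Gröbner basis by Buchberger's algorithm.
f_1 = -5*p*q + 4*p + 7*q**2 - 3*q - 20, LT = p*q.
f_2 = -2*q**2 + 32, LT = q**2.

S(f_1,f_2): lcm = p*q**2. S = -4/5*p*q + 16*p - 7/5*q**3 + 3/5*q**2 + 4*q.
  leading term p*q: subtract (4/25)·f_1 from -4/5*p*q + 16*p - 7/5*q**3 + 3/5*q**2 + 4*q → 384/25*p - 7/5*q**3 - 13/25*q**2 + 112/25*q + 16/5
  leading term p: no divisor's leading term divides it; move 384/25*p to the remainder.
  leading term q**3: subtract (7/10*q)·f_2 from -7/5*q**3 - 13/25*q**2 + 112/25*q + 16/5 → -13/25*q**2 - 448/25*q + 16/5
  leading term q**2: subtract (13/50)·f_2 from -13/25*q**2 - 448/25*q + 16/5 → -448/25*q - 128/25
  leading term q: no divisor's leading term divides it; move -448/25*q to the remainder.
  leading term 1: no divisor's leading term divides it; move -128/25 to the remainder.
  remainder 384/25*p - 448/25*q - 128/25 ≠ 0; add h_3 = 384/25*p - 448/25*q - 128/25 to the basis.

The other S-polynomials (S(f_1,h_3), S(f_2,h_3)) all reduce to 0 modulo the current basis, so we have a Gröbner basis.
Inter-reduce: drop elements whose leading term is divisible by another's, tail-reduce, and make monic.
Reduced Gröbner basis: {p - 7/6*q - 1/3, q**2 - 16}.

The lex basis is triangular: the last element involves only q. Solving q**2 - 16 = 0 gives q ∈ {-4, 4}; substituting each value into the earlier elements determines the remaining variables.
  q = -4: the earlier basis element becomes p + 13/3 = 0, giving p = -13/3 — point (-13/3, -4).
  q = 4: the earlier basis element becomes p - 5 = 0, giving p = 5 — point (5, 4).
Each listed point satisfies every original equation (direct substitution).
This is the nonlinear analogue of row-reducing a linear system.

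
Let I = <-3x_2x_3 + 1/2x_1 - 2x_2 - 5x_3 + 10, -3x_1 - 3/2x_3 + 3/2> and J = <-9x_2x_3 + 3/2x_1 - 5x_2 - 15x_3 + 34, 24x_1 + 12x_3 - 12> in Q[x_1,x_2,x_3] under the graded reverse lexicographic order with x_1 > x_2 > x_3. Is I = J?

No, the ideals differ.

Since reduced Gröbner bases are canonical representatives of ideals under a given ordering, it suffices to compute and compare them.
Buchberger on the first generating set:
f_1 = -3x_2x_3 + 1/2x_1 - 2x_2 - 5x_3 + 10, LT = x_2x_3.
f_2 = -3x_1 - 3/2x_3 + 3/2, LT = x_1.

S(f_1,f_2): leading monomials are coprime, so the S-polynomial reduces to 0 (Buchberger's first criterion).
Every S-polynomial of the final basis reduces to 0, so we have a Gröbner basis.
Inter-reduce: drop elements whose leading term is divisible by another's, tail-reduce, and make monic.
Reduced Gröbner basis: {x_2x_3 + 2/3x_2 + 7/4x_3 - 41/12, x_1 + 1/2x_3 - 1/2}.

Buchberger on the second generating set:
h_1 = -9x_2x_3 + 3/2x_1 - 5x_2 - 15x_3 + 34, LT = x_2x_3.
h_2 = 24x_1 + 12x_3 - 12, LT = x_1.

S(h_1,h_2): leading monomials are coprime, so the S-polynomial reduces to 0 (Buchberger's first criterion).
Every S-polynomial of the final basis reduces to 0, so we have a Gröbner basis.
Inter-reduce: drop elements whose leading term is divisible by another's, tail-reduce, and make monic.
Reduced Gröbner basis: {x_2x_3 + 5/9x_2 + 7/4x_3 - 139/36, x_1 + 1/2x_3 - 1/2}.

Since the reduced bases disagree, the two ideals are not the same.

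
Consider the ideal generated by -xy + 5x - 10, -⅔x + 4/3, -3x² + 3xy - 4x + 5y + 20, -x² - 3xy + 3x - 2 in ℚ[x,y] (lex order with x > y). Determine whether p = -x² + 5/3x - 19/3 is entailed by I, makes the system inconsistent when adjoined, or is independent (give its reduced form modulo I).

First compute the reduced Gröbner basis of I by Buchberger's algorithm.
f_1 = -xy + 5x - 10, LT = xy.
f_2 = -⅔x + 4/3, LT = x.
f_3 = -3x² + 3xy - 4x + 5y + 20, LT = x².
f_4 = -x² - 3xy + 3x - 2, LT = x².

S(f_1,f_2): lcm = xy. S = -5x + 2y + 10.
  reduce S modulo (f_1, f_2, f_3, f_4):
  remainder 2y ≠ 0; add h_5 = 2y to the basis.

The other S-polynomials (S(f_1,f_3), S(f_1,f_4), S(f_2,f_3), S(f_2,f_4), S(f_3,f_4), S(f_1,h_5), S(f_2,h_5), S(f_3,h_5), S(f_4,h_5)) all reduce to 0 modulo the current basis, so we have a Gröbner basis.
Inter-reduce: drop elements whose leading term is divisible by another's, tail-reduce, and make monic.
Reduced Gröbner basis: {x - 2, y}.
Label its elements g_1 = x - 2, g_2 = y.

Reduce p = -x² + 5/3x - 19/3 modulo G:
  leading term x²: subtract (-x)·g_1 from -x² + 5/3x - 19/3 → -⅓x - 19/3
  leading term x: subtract (-⅓)·g_1 from -⅓x - 19/3 → -7
  leading term 1: no divisor's leading term divides it; move -7 to the remainder.
  normal form = -7.
The normal form is nonzero, so p ∉ I. Since p minus its normal form lies in I, I + (p) = I + (r) where r = -7; decide whether this ideal is the whole ring.
Here r = -7 is a nonzero constant, hence a unit: 1 ∈ I + (p), the Gröbner basis of I + (p) is {1}, and the enlarged system has no common solution — adjoining p is inconsistent.

Adjoining -x² + 5/3x - 19/3 makes the ideal the whole ring: the system is inconsistent.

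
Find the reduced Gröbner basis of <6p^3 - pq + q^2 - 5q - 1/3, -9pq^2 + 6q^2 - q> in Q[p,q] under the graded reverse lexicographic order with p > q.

f_1 = 6p^3 - pq + q^2 - 5q - 1/3, LT = p^3.
f_2 = -9pq^2 + 6q^2 - q, LT = pq^2.

S(f_1,f_2): lcm = p^3q^2. S = 2/3p^2q^2 - 1/6pq^3 + 1/6q^4 - 1/9p^2q - 5/6q^3 - 1/18q^2.
  leading term p^2q^2: subtract (-2/27p)·f_2 from 2/3p^2q^2 - 1/6pq^3 + 1/6q^4 - 1/9p^2q - 5/6q^3 - 1/18q^2 → -1/6pq^3 + 1/6q^4 - 1/9p^2q + 4/9pq^2 - 5/6q^3 - 2/27pq - 1/18q^2
  leading term pq^3: subtract (1/54q)·f_2 from -1/6pq^3 + 1/6q^4 - 1/9p^2q + 4/9pq^2 - 5/6q^3 - 2/27pq - 1/18q^2 → 1/6q^4 - 1/9p^2q + 4/9pq^2 - 17/18q^3 - 2/27pq - 1/27q^2
  leading term q^4: no divisor's leading term divides it; move 1/6q^4 to the remainder.
  leading term p^2q: no divisor's leading term divides it; move -1/9p^2q to the remainder.
  leading term pq^2: subtract (-4/81)·f_2 from 4/9pq^2 - 17/18q^3 - 2/27pq - 1/27q^2 → -17/18q^3 - 2/27pq + 7/27q^2 - 4/81q
  leading term q^3: no divisor's leading term divides it; move -17/18q^3 to the remainder.
  leading term pq: no divisor's leading term divides it; move -2/27pq to the remainder.
  leading term q^2: no divisor's leading term divides it; move 7/27q^2 to the remainder.
  leading term q: no divisor's leading term divides it; move -4/81q to the remainder.
  remainder 1/6q^4 - 1/9p^2q - 17/18q^3 - 2/27pq + 7/27q^2 - 4/81q ≠ 0; add g_3 = 1/6q^4 - 1/9p^2q - 17/18q^3 - 2/27pq + 7/27q^2 - 4/81q to the basis.

S(f_1,g_3): leading monomials are coprime, so the S-polynomial reduces to 0 (Buchberger's first criterion).
S(f_2,g_3): lcm = pq^4. S = 2/3p^3q + 17/3pq^3 - 2/3q^4 + 4/9p^2q - 14/9pq^2 + 1/9q^3 + 8/27pq.
  leading term p^3q: subtract (1/9q)·f_1 from 2/3p^3q + 17/3pq^3 - 2/3q^4 + 4/9p^2q - 14/9pq^2 + 1/9q^3 + 8/27pq → 17/3pq^3 - 2/3q^4 + 4/9p^2q - 13/9pq^2 + 8/27pq + 5/9q^2 + 1/27q
  leading term pq^3: subtract (-17/27q)·f_2 from 17/3pq^3 - 2/3q^4 + 4/9p^2q - 13/9pq^2 + 8/27pq + 5/9q^2 + 1/27q → -2/3q^4 + 4/9p^2q - 13/9pq^2 + 34/9q^3 + 8/27pq - 2/27q^2 + 1/27q
  leading term q^4: subtract (-4)·g_3 from -2/3q^4 + 4/9p^2q - 13/9pq^2 + 34/9q^3 + 8/27pq - 2/27q^2 + 1/27q → -13/9pq^2 + 26/27q^2 - 13/81q
  leading term pq^2: subtract (13/81)·f_2 from -13/9pq^2 + 26/27q^2 - 13/81q → 0
  remainder 0.

Every S-polynomial of the final basis reduces to 0, so we have a Gröbner basis.

G = {q^4 - 2/3p^2q - 17/3q^3 - 4/9pq + 14/9q^2 - 8/27q, p^3 - 1/6pq + 1/6q^2 - 5/6q - 1/18, pq^2 - 2/3q^2 + 1/9q}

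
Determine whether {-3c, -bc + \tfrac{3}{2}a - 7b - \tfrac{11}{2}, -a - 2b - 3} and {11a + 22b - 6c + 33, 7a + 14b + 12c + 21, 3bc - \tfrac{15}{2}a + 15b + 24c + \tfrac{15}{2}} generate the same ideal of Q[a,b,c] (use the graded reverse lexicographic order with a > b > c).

Equality of ideals is decidable: compute both reduced Gröbner bases (unique for the ordering) and check whether they agree.
Buchberger on the first generating set:
f_1 = -3c, LT = c.
f_2 = -bc + \tfrac{3}{2}a - 7b - \tfrac{11}{2}, LT = bc.
f_3 = -a - 2b - 3, LT = a.

S(f_1,f_2): lcm = bc. S = \tfrac{3}{2}a - 7b - \tfrac{11}{2}.
  reduce S modulo (f_1, f_2, f_3):
  remainder -10b - 10 ≠ 0; add g_4 = -10b - 10 to the basis.

The other S-polynomials (S(f_1,f_3), S(f_2,f_3), S(f_1,g_4), S(f_2,g_4), S(f_3,g_4)) all reduce to 0 modulo the current basis, so we have a Gröbner basis.
Inter-reduce: drop elements whose leading term is divisible by another's, tail-reduce, and make monic.
Reduced Gröbner basis: {a + 1, b + 1, c}.

Buchberger on the second generating set:
h_1 = 11a + 22b - 6c + 33, LT = a.
h_2 = 7a + 14b + 12c + 21, LT = a.
h_3 = 3bc - \tfrac{15}{2}a + 15b + 24c + \tfrac{15}{2}, LT = bc.

S(h_1,h_2): lcm = a. S = -\tfrac{174}{77}c.
  reduce S modulo (h_1, h_2, h_3):
  remainder -\tfrac{174}{77}c ≠ 0; add k_4 = -\tfrac{174}{77}c to the basis.

S(h_3,k_4): lcm = bc. S = -\tfrac{5}{2}a + 5b + 8c + \tfrac{5}{2}.
  reduce S modulo (h_1, h_2, h_3, k_4):
  remainder 10b + 10 ≠ 0; add k_5 = 10b + 10 to the basis.

The other S-polynomials (S(h_1,h_3), S(h_2,h_3), S(h_1,k_4), S(h_2,k_4), S(h_1,k_5), S(h_2,k_5), S(h_3,k_5), S(k_4,k_5)) all reduce to 0 modulo the current basis, so we have a Gröbner basis.
Inter-reduce: drop elements whose leading term is divisible by another's, tail-reduce, and make monic.
Reduced Gröbner basis: {a + 1, b + 1, c}.

Same reduced basis, so the two generating sets span the same ideal.

Yes, the ideals are equal.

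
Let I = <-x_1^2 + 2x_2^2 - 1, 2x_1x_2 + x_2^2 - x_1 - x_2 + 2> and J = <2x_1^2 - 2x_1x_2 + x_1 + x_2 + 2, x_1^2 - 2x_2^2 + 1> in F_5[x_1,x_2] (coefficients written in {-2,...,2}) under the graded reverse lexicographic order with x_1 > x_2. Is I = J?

No, the ideals differ.

For a fixed monomial order, each ideal has a unique reduced Gröbner basis; comparing bases decides equality.
Buchberger on the first generating set:
f_1 = -x_1^2 + 2x_2^2 - 1, LT = x_1^2.
f_2 = 2x_1x_2 + x_2^2 - x_1 - x_2 + 2, LT = x_1x_2.

S(f_1,f_2): lcm = x_1^2x_2. S = 2x_1x_2^2 - 2x_2^3 - 2x_1^2 - 2x_1x_2 - x_1 + x_2.
  leading term x_1x_2^2: subtract (x_2)·f_2 from 2x_1x_2^2 - 2x_2^3 - 2x_1^2 - 2x_1x_2 - x_1 + x_2 → 2x_2^3 - 2x_1^2 - x_1x_2 + x_2^2 - x_1 - x_2
  leading term x_2^3: no divisor's leading term divides it; move 2x_2^3 to the remainder.
  leading term x_1^2: subtract (2)·f_1 from -2x_1^2 - x_1x_2 + x_2^2 - x_1 - x_2 → -x_1x_2 + 2x_2^2 - x_1 - x_2 + 2
  leading term x_1x_2: subtract (2)·f_2 from -x_1x_2 + 2x_2^2 - x_1 - x_2 + 2 → x_1 + x_2 - 2
  leading term x_1: no divisor's leading term divides it; move x_1 to the remainder.
  leading term x_2: no divisor's leading term divides it; move x_2 to the remainder.
  leading term 1: no divisor's leading term divides it; move -2 to the remainder.
  remainder 2x_2^3 + x_1 + x_2 - 2 ≠ 0; add g_3 = 2x_2^3 + x_1 + x_2 - 2 to the basis.

The other S-polynomials (S(f_1,g_3), S(f_2,g_3)) all reduce to 0 modulo the current basis, so we have a Gröbner basis.
Inter-reduce: drop elements whose leading term is divisible by another's, tail-reduce, and make monic.
Reduced Gröbner basis: {x_2^3 - 2x_1 - 2x_2 - 1, x_1^2 - 2x_2^2 + 1, x_1x_2 - 2x_2^2 + 2x_1 + 2x_2 + 1}.

Buchberger on the second generating set:
h_1 = 2x_1^2 - 2x_1x_2 + x_1 + x_2 + 2, LT = x_1^2.
h_2 = x_1^2 - 2x_2^2 + 1, LT = x_1^2.

S(h_1,h_2): lcm = x_1^2. S = -x_1x_2 + 2x_2^2 - 2x_1 - 2x_2.
  leading term x_1x_2: no divisor's leading term divides it; move -x_1x_2 to the remainder.
  leading term x_2^2: no divisor's leading term divides it; move 2x_2^2 to the remainder.
  leading term x_1: no divisor's leading term divides it; move -2x_1 to the remainder.
  leading term x_2: no divisor's leading term divides it; move -2x_2 to the remainder.
  remainder -x_1x_2 + 2x_2^2 - 2x_1 - 2x_2 ≠ 0; add k_3 = -x_1x_2 + 2x_2^2 - 2x_1 - 2x_2 to the basis.

S(h_1,k_3): lcm = x_1^2x_2. S = x_1x_2^2 - 2x_1^2 + x_1x_2 - 2x_2^2 + x_2.
  leading term x_1x_2^2: subtract (-x_2)·k_3 from x_1x_2^2 - 2x_1^2 + x_1x_2 - 2x_2^2 + x_2 → 2x_2^3 - 2x_1^2 - x_1x_2 + x_2^2 + x_2
  leading term x_2^3: no divisor's leading term divides it; move 2x_2^3 to the remainder.
  leading term x_1^2: subtract (-1)·h_1 from -2x_1^2 - x_1x_2 + x_2^2 + x_2 → 2x_1x_2 + x_2^2 + x_1 + 2x_2 + 2
  leading term x_1x_2: subtract (-2)·k_3 from 2x_1x_2 + x_2^2 + x_1 + 2x_2 + 2 → 2x_1 - 2x_2 + 2
  leading term x_1: no divisor's leading term divides it; move 2x_1 to the remainder.
  leading term x_2: no divisor's leading term divides it; move -2x_2 to the remainder.
  leading term 1: no divisor's leading term divides it; move 2 to the remainder.
  remainder 2x_2^3 + 2x_1 - 2x_2 + 2 ≠ 0; add k_4 = 2x_2^3 + 2x_1 - 2x_2 + 2 to the basis.

The other S-polynomials (S(h_2,k_3), S(h_1,k_4), S(h_2,k_4), S(k_3,k_4)) all reduce to 0 modulo the current basis, so we have a Gröbner basis.
Inter-reduce: drop elements whose leading term is divisible by another's, tail-reduce, and make monic.
Reduced Gröbner basis: {x_2^3 + x_1 - x_2 + 1, x_1^2 - 2x_2^2 + 1, x_1x_2 - 2x_2^2 + 2x_1 + 2x_2}.

These differ, so the ideals are not equal.
The same test decides containment: I ⊆ J iff every generator of I reduces to 0 modulo a Gröbner basis of J.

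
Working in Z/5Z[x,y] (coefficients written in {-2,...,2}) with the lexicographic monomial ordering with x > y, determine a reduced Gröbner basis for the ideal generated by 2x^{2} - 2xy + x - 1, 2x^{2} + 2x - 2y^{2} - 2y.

G = {x + 2y^{2} + y + 1, y^{3} - y^{2}}

The reduced Gröbner basis is the canonical form of the ideal for this ordering.

f_1 = 2x^{2} - 2xy + x - 1, LT = x^{2}.
f_2 = 2x^{2} + 2x - 2y^{2} - 2y, LT = x^{2}.

S(f_1,f_2): lcm = x^{2}. S = -xy + 2x + y^{2} + y + 2.
  leading term xy: no divisor's leading term divides it; move -xy to the remainder.
  leading term x: no divisor's leading term divides it; move 2x to the remainder.
  leading term y^{2}: no divisor's leading term divides it; move y^{2} to the remainder.
  leading term y: no divisor's leading term divides it; move y to the remainder.
  leading term 1: no divisor's leading term divides it; move 2 to the remainder.
  remainder -xy + 2x + y^{2} + y + 2 ≠ 0; add g_3 = -xy + 2x + y^{2} + y + 2 to the basis.

S(f_1,g_3): lcm = x^{2}y. S = 2x^{2} - xy + 2x + 2y.
  leading term x^{2}: subtract (1)·f_1 from 2x^{2} - xy + 2x + 2y → xy + x + 2y + 1
  leading term xy: subtract (-1)·g_3 from xy + x + 2y + 1 → -2x + y^{2} - 2y - 2
  leading term x: no divisor's leading term divides it; move -2x to the remainder.
  leading term y^{2}: no divisor's leading term divides it; move y^{2} to the remainder.
  leading term y: no divisor's leading term divides it; move -2y to the remainder.
  leading term 1: no divisor's leading term divides it; move -2 to the remainder.
  remainder -2x + y^{2} - 2y - 2 ≠ 0; add g_4 = -2x + y^{2} - 2y - 2 to the basis.

S(f_1,g_4): lcm = x^{2}. S = -2xy^{2} - 2xy + 2x + 2.
  leading term xy^{2}: subtract (2y)·g_3 from -2xy^{2} - 2xy + 2x + 2 → -xy + 2x - 2y^{3} - 2y^{2} + y + 2
  leading term xy: subtract (1)·g_3 from -xy + 2x - 2y^{3} - 2y^{2} + y + 2 → -2y^{3} + 2y^{2}
  leading term y^{3}: no divisor's leading term divides it; move -2y^{3} to the remainder.
  leading term y^{2}: no divisor's leading term divides it; move 2y^{2} to the remainder.
  remainder -2y^{3} + 2y^{2} ≠ 0; add g_5 = -2y^{3} + 2y^{2} to the basis.

The other S-polynomials (S(f_2,g_3), S(f_2,g_4), S(g_3,g_4), S(f_1,g_5), S(f_2,g_5), S(g_3,g_5), S(g_4,g_5)) all reduce to 0 modulo the current basis, so we have a Gröbner basis.
Inter-reduce: drop elements whose leading term is divisible by another's, tail-reduce, and make monic.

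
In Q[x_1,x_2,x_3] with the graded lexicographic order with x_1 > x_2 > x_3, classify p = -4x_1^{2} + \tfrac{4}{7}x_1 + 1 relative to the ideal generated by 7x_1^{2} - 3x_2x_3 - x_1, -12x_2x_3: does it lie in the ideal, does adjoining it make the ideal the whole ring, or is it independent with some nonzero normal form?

Adjoining -4x_1^{2} + \tfrac{4}{7}x_1 + 1 makes the ideal the whole ring: the system is inconsistent.

First compute the reduced Gröbner basis of I by Buchberger's algorithm.
f_1 = 7x_1^{2} - 3x_2x_3 - x_1, LT = x_1^{2}.
f_2 = -12x_2x_3, LT = x_2x_3.

The S-polynomials (S(f_1,f_2)) all reduce to 0 modulo the current basis, so we have a Gröbner basis.
Inter-reduce: drop elements whose leading term is divisible by another's, tail-reduce, and make monic.
Reduced Gröbner basis: {x_1^{2} - \tfrac{1}{7}x_1, x_2x_3}.
Label its elements g_1 = x_1^{2} - \tfrac{1}{7}x_1, g_2 = x_2x_3.

Reduce p = -4x_1^{2} + \tfrac{4}{7}x_1 + 1 modulo G:
  leading term x_1^{2}: subtract (-4)·g_1 from -4x_1^{2} + \tfrac{4}{7}x_1 + 1 → 1
  leading term 1: no divisor's leading term divides it; move 1 to the remainder.
  normal form = 1.
The normal form is nonzero, so p ∉ I. Since p minus its normal form lies in I, I + (p) = I + (r) where r = 1; decide whether this ideal is the whole ring.
Here r = 1 is a nonzero constant, hence a unit: 1 ∈ I + (p), the Gröbner basis of I + (p) is {1}, and the enlarged system has no common solution — adjoining p is inconsistent.

The remainder on division by a Gröbner basis is unique — it is the normal form.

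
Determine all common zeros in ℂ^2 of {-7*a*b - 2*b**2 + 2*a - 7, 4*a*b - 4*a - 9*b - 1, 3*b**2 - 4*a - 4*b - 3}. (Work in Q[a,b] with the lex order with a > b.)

{(1, -1)}

Compute a lex Gröbner basis by Buchberger's algorithm.
f_1 = -7*a*b + 2*a - 2*b**2 - 7, LT = a*b.
f_2 = 4*a*b - 4*a - 9*b - 1, LT = a*b.
f_3 = -4*a + 3*b**2 - 4*b - 3, LT = a.

S(f_1,f_2): lcm = a*b. S = 5/7*a + 2/7*b**2 + 9/4*b + 5/4.
  leading term a: subtract (-5/28)·f_3 from 5/7*a + 2/7*b**2 + 9/4*b + 5/4 → 23/28*b**2 + 43/28*b + 5/7
  leading term b**2: no divisor's leading term divides it; move 23/28*b**2 to the remainder.
  leading term b: no divisor's leading term divides it; move 43/28*b to the remainder.
  leading term 1: no divisor's leading term divides it; move 5/7 to the remainder.
  remainder 23/28*b**2 + 43/28*b + 5/7 ≠ 0; add h_4 = 23/28*b**2 + 43/28*b + 5/7 to the basis.

S(f_1,f_3): lcm = a*b. S = -2/7*a + 3/4*b**3 - 5/7*b**2 - 3/4*b + 1.
  leading term a: subtract (1/14)·f_3 from -2/7*a + 3/4*b**3 - 5/7*b**2 - 3/4*b + 1 → 3/4*b**3 - 13/14*b**2 - 13/28*b + 17/14
  leading term b**3: subtract (21/23*b)·h_4 from 3/4*b**3 - 13/14*b**2 - 13/28*b + 17/14 → -1501/644*b**2 - 719/644*b + 17/14
  leading term b**2: subtract (-1501/529)·h_4 from -1501/644*b**2 - 719/644*b + 17/14 → 3429/1058*b + 3429/1058
  leading term b: no divisor's leading term divides it; move 3429/1058*b to the remainder.
  leading term 1: no divisor's leading term divides it; move 3429/1058 to the remainder.
  remainder 3429/1058*b + 3429/1058 ≠ 0; add h_5 = 3429/1058*b + 3429/1058 to the basis.

S(f_2,f_3): lcm = a*b. S = -a + 3/4*b**3 - b**2 - 3*b - 1/4.
  leading term a: subtract (1/4)·f_3 from -a + 3/4*b**3 - b**2 - 3*b - 1/4 → 3/4*b**3 - 7/4*b**2 - 2*b + 1/2
  leading term b**3: subtract (21/23*b)·h_4 from 3/4*b**3 - 7/4*b**2 - 2*b + 1/2 → -145/46*b**2 - 61/23*b + 1/2
  leading term b**2: subtract (-2030/529)·h_4 from -145/46*b**2 - 61/23*b + 1/2 → 3429/1058*b + 3429/1058
  leading term b: subtract (1)·h_5 from 3429/1058*b + 3429/1058 → 0
  remainder 0.

S(f_1,h_4): lcm = a*b**2. S = -347/161*a*b - 20/23*a + 2/7*b**3 + b.
  leading term a*b: subtract (347/1127)·f_1 from -347/161*a*b - 20/23*a + 2/7*b**3 + b → -1674/1127*a + 2/7*b**3 + 694/1127*b**2 + b + 347/161
  leading term a: subtract (837/2254)·f_3 from -1674/1127*a + 2/7*b**3 + 694/1127*b**2 + b + 347/161 → 2/7*b**3 - 1123/2254*b**2 + 2801/1127*b + 7369/2254
  leading term b**3: subtract (8/23*b)·h_4 from 2/7*b**3 - 1123/2254*b**2 + 2801/1127*b + 7369/2254 → -2327/2254*b**2 + 2521/1127*b + 7369/2254
  leading term b**2: subtract (-4654/3703)·h_4 from -2327/2254*b**2 + 2521/1127*b + 7369/2254 → 30861/7406*b + 30861/7406
  leading term b: subtract (9/7)·h_5 from 30861/7406*b + 30861/7406 → 0
  remainder 0.

S(f_2,h_4): lcm = a*b**2. S = -66/23*a*b - 20/23*a - 9/4*b**2 - 1/4*b.
  leading term a*b: subtract (66/161)·f_1 from -66/23*a*b - 20/23*a - 9/4*b**2 - 1/4*b → -272/161*a - 921/644*b**2 - 1/4*b + 66/23
  leading term a: subtract (68/161)·f_3 from -272/161*a - 921/644*b**2 - 1/4*b + 66/23 → -1737/644*b**2 + 927/644*b + 666/161
  leading term b**2: subtract (-1737/529)·h_4 from -1737/644*b**2 + 927/644*b + 666/161 → 3429/529*b + 3429/529
  leading term b: subtract (2)·h_5 from 3429/529*b + 3429/529 → 0
  remainder 0.

S(f_3,h_4): leading monomials are coprime, so the S-polynomial reduces to 0 (Buchberger's first criterion).
S(f_1,h_5): lcm = a*b. S = -9/7*a + 2/7*b**2 + 1.
  leading term a: subtract (9/28)·f_3 from -9/7*a + 2/7*b**2 + 1 → -19/28*b**2 + 9/7*b + 55/28
  leading term b**2: subtract (-19/23)·h_4 from -19/28*b**2 + 9/7*b + 55/28 → 235/92*b + 235/92
  leading term b: subtract (5405/6858)·h_5 from 235/92*b + 235/92 → 0
  remainder 0.

S(f_2,h_5): lcm = a*b. S = -2*a - 9/4*b - 1/4.
  leading term a: subtract (1/2)·f_3 from -2*a - 9/4*b - 1/4 → -3/2*b**2 - 1/4*b + 5/4
  leading term b**2: subtract (-42/23)·h_4 from -3/2*b**2 - 1/4*b + 5/4 → 235/92*b + 235/92
  leading term b: subtract (5405/6858)·h_5 from 235/92*b + 235/92 → 0
  remainder 0.

S(f_3,h_5): leading monomials are coprime, so the S-polynomial reduces to 0 (Buchberger's first criterion).
S(h_4,h_5): lcm = b**2. S = 20/23*b + 20/23.
  leading term b: subtract (920/3429)·h_5 from 20/23*b + 20/23 → 0
  remainder 0.

Every S-polynomial of the final basis reduces to 0, so we have a Gröbner basis.
Inter-reduce: drop elements whose leading term is divisible by another's, tail-reduce, and make monic.
Reduced Gröbner basis: {a - 1, b + 1}.

A lex Gröbner basis eliminates variables successively. Here b + 1 depends only on b, with roots {-1}; lifting each root through the earlier basis elements recovers the full solutions.
  b = -1: the earlier basis element becomes a - 1 = 0, giving a = 1 — point (1, -1).
Each listed point satisfies every original equation (direct substitution).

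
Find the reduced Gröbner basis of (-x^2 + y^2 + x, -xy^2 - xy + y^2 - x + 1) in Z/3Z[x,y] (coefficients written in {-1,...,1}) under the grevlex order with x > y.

f_1 = -x^2 + y^2 + x, LT = x^2.
f_2 = -xy^2 - xy + y^2 - x + 1, LT = xy^2.

S(f_1,f_2): lcm = x^2y^2. S = -y^4 - x^2y - x^2 + x.
  reduce S modulo (f_1, f_2):
  remainder -y^4 - y^3 - xy - y^2 ≠ 0; add g_3 = -y^4 - y^3 - xy - y^2 to the basis.

The other S-polynomials (S(f_1,g_3), S(f_2,g_3)) all reduce to 0 modulo the current basis, so we have a Gröbner basis.

G = {y^4 + y^3 + xy + y^2, xy^2 + xy - y^2 + x - 1, x^2 - y^2 - x}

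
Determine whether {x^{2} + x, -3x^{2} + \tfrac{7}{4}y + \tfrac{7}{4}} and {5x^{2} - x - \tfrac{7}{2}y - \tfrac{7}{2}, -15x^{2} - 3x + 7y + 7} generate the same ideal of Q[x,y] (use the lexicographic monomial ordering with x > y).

Yes, the ideals are equal.

Since reduced Gröbner bases are canonical representatives of ideals under a given ordering, it suffices to compute and compare them.
Buchberger on the first generating set:
f_1 = x^{2} + x, LT = x^{2}.
f_2 = -3x^{2} + \tfrac{7}{4}y + \tfrac{7}{4}, LT = x^{2}.

S(f_1,f_2): lcm = x^{2}. S = x + \tfrac{7}{12}y + \tfrac{7}{12}.
  leading term x: no divisor's leading term divides it; move x to the remainder.
  leading term y: no divisor's leading term divides it; move \tfrac{7}{12}y to the remainder.
  leading term 1: no divisor's leading term divides it; move \tfrac{7}{12} to the remainder.
  remainder x + \tfrac{7}{12}y + \tfrac{7}{12} ≠ 0; add g_3 = x + \tfrac{7}{12}y + \tfrac{7}{12} to the basis.

S(f_1,g_3): lcm = x^{2}. S = -\tfrac{7}{12}xy + \tfrac{5}{12}x.
  leading term xy: subtract (-\tfrac{7}{12}y)·g_3 from -\tfrac{7}{12}xy + \tfrac{5}{12}x → \tfrac{5}{12}x + \tfrac{49}{144}y^{2} + \tfrac{49}{144}y
  leading term x: subtract (\tfrac{5}{12})·g_3 from \tfrac{5}{12}x + \tfrac{49}{144}y^{2} + \tfrac{49}{144}y → \tfrac{49}{144}y^{2} + \tfrac{7}{72}y - \tfrac{35}{144}
  leading term y^{2}: no divisor's leading term divides it; move \tfrac{49}{144}y^{2} to the remainder.
  leading term y: no divisor's leading term divides it; move \tfrac{7}{72}y to the remainder.
  leading term 1: no divisor's leading term divides it; move -\tfrac{35}{144} to the remainder.
  remainder \tfrac{49}{144}y^{2} + \tfrac{7}{72}y - \tfrac{35}{144} ≠ 0; add g_4 = \tfrac{49}{144}y^{2} + \tfrac{7}{72}y - \tfrac{35}{144} to the basis.

S(f_2,g_3): lcm = x^{2}. S = -\tfrac{7}{12}xy - \tfrac{7}{12}x - \tfrac{7}{12}y - \tfrac{7}{12}.
  leading term xy: subtract (-\tfrac{7}{12}y)·g_3 from -\tfrac{7}{12}xy - \tfrac{7}{12}x - \tfrac{7}{12}y - \tfrac{7}{12} → -\tfrac{7}{12}x + \tfrac{49}{144}y^{2} - \tfrac{35}{144}y - \tfrac{7}{12}
  leading term x: subtract (-\tfrac{7}{12})·g_3 from -\tfrac{7}{12}x + \tfrac{49}{144}y^{2} - \tfrac{35}{144}y - \tfrac{7}{12} → \tfrac{49}{144}y^{2} + \tfrac{7}{72}y - \tfrac{35}{144}
  leading term y^{2}: subtract (1)·g_4 from \tfrac{49}{144}y^{2} + \tfrac{7}{72}y - \tfrac{35}{144} → 0
  remainder 0.

S(f_1,g_4): leading monomials are coprime, so the S-polynomial reduces to 0 (Buchberger's first criterion).
S(f_2,g_4): leading monomials are coprime, so the S-polynomial reduces to 0 (Buchberger's first criterion).
S(g_3,g_4): leading monomials are coprime, so the S-polynomial reduces to 0 (Buchberger's first criterion).
Every S-polynomial of the final basis reduces to 0, so we have a Gröbner basis.
Inter-reduce: drop elements whose leading term is divisible by another's, tail-reduce, and make monic.
Reduced Gröbner basis: {x + \tfrac{7}{12}y + \tfrac{7}{12}, y^{2} + \tfrac{2}{7}y - \tfrac{5}{7}}.

Buchberger on the second generating set:
h_1 = 5x^{2} - x - \tfrac{7}{2}y - \tfrac{7}{2}, LT = x^{2}.
h_2 = -15x^{2} - 3x + 7y + 7, LT = x^{2}.

S(h_1,h_2): lcm = x^{2}. S = -\tfrac{2}{5}x - \tfrac{7}{30}y - \tfrac{7}{30}.
  leading term x: no divisor's leading term divides it; move -\tfrac{2}{5}x to the remainder.
  leading term y: no divisor's leading term divides it; move -\tfrac{7}{30}y to the remainder.
  leading term 1: no divisor's leading term divides it; move -\tfrac{7}{30} to the remainder.
  remainder -\tfrac{2}{5}x - \tfrac{7}{30}y - \tfrac{7}{30} ≠ 0; add k_3 = -\tfrac{2}{5}x - \tfrac{7}{30}y - \tfrac{7}{30} to the basis.

S(h_1,k_3): lcm = x^{2}. S = -\tfrac{7}{12}xy - \tfrac{47}{60}x - \tfrac{7}{10}y - \tfrac{7}{10}.
  leading term xy: subtract (\tfrac{35}{24}y)·k_3 from -\tfrac{7}{12}xy - \tfrac{47}{60}x - \tfrac{7}{10}y - \tfrac{7}{10} → -\tfrac{47}{60}x + \tfrac{49}{144}y^{2} - \tfrac{259}{720}y - \tfrac{7}{10}
  leading term x: subtract (\tfrac{47}{24})·k_3 from -\tfrac{47}{60}x + \tfrac{49}{144}y^{2} - \tfrac{259}{720}y - \tfrac{7}{10} → \tfrac{49}{144}y^{2} + \tfrac{7}{72}y - \tfrac{35}{144}
  leading term y^{2}: no divisor's leading term divides it; move \tfrac{49}{144}y^{2} to the remainder.
  leading term y: no divisor's leading term divides it; move \tfrac{7}{72}y to the remainder.
  leading term 1: no divisor's leading term divides it; move -\tfrac{35}{144} to the remainder.
  remainder \tfrac{49}{144}y^{2} + \tfrac{7}{72}y - \tfrac{35}{144} ≠ 0; add k_4 = \tfrac{49}{144}y^{2} + \tfrac{7}{72}y - \tfrac{35}{144} to the basis.

S(h_2,k_3): lcm = x^{2}. S = -\tfrac{7}{12}xy - \tfrac{23}{60}x - \tfrac{7}{15}y - \tfrac{7}{15}.
  leading term xy: subtract (\tfrac{35}{24}y)·k_3 from -\tfrac{7}{12}xy - \tfrac{23}{60}x - \tfrac{7}{15}y - \tfrac{7}{15} → -\tfrac{23}{60}x + \tfrac{49}{144}y^{2} - \tfrac{91}{720}y - \tfrac{7}{15}
  leading term x: subtract (\tfrac{23}{24})·k_3 from -\tfrac{23}{60}x + \tfrac{49}{144}y^{2} - \tfrac{91}{720}y - \tfrac{7}{15} → \tfrac{49}{144}y^{2} + \tfrac{7}{72}y - \tfrac{35}{144}
  leading term y^{2}: subtract (1)·k_4 from \tfrac{49}{144}y^{2} + \tfrac{7}{72}y - \tfrac{35}{144} → 0
  remainder 0.

S(h_1,k_4): leading monomials are coprime, so the S-polynomial reduces to 0 (Buchberger's first criterion).
S(h_2,k_4): leading monomials are coprime, so the S-polynomial reduces to 0 (Buchberger's first criterion).
S(k_3,k_4): leading monomials are coprime, so the S-polynomial reduces to 0 (Buchberger's first criterion).
Every S-polynomial of the final basis reduces to 0, so we have a Gröbner basis.
Inter-reduce: drop elements whose leading term is divisible by another's, tail-reduce, and make monic.
Reduced Gröbner basis: {x + \tfrac{7}{12}y + \tfrac{7}{12}, y^{2} + \tfrac{2}{7}y - \tfrac{5}{7}}.

These coincide, so the ideals are equal.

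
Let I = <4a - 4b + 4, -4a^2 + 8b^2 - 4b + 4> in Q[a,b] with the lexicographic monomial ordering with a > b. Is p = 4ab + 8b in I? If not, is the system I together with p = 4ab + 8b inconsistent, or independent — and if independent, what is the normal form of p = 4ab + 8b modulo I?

4ab + 8b lies in I (it reduces to 0).

First compute the reduced Gröbner basis of I by Buchberger's algorithm.
f_1 = 4a - 4b + 4, LT = a.
f_2 = -4a^2 + 8b^2 - 4b + 4, LT = a^2.

S(f_1,f_2): lcm = a^2. S = -ab + a + 2b^2 - b + 1.
  leading term ab: subtract (-1/4b)·f_1 from -ab + a + 2b^2 - b + 1 → a + b^2 + 1
  leading term a: subtract (1/4)·f_1 from a + b^2 + 1 → b^2 + b
  leading term b^2: no divisor's leading term divides it; move b^2 to the remainder.
  leading term b: no divisor's leading term divides it; move b to the remainder.
  remainder b^2 + b ≠ 0; add h_3 = b^2 + b to the basis.

S(f_1,h_3): leading monomials are coprime, so the S-polynomial reduces to 0 (Buchberger's first criterion).
S(f_2,h_3): leading monomials are coprime, so the S-polynomial reduces to 0 (Buchberger's first criterion).
Every S-polynomial of the final basis reduces to 0, so we have a Gröbner basis.
Inter-reduce: drop elements whose leading term is divisible by another's, tail-reduce, and make monic.
Reduced Gröbner basis: {a - b + 1, b^2 + b}.
Label its elements g_1 = a - b + 1, g_2 = b^2 + b.

Reduce p = 4ab + 8b modulo G:
  leading term ab: subtract (4b)·g_1 from 4ab + 8b → 4b^2 + 4b
  leading term b^2: subtract (4)·g_2 from 4b^2 + 4b → 0
  normal form = 0.
Since the normal form is 0, p ∈ I.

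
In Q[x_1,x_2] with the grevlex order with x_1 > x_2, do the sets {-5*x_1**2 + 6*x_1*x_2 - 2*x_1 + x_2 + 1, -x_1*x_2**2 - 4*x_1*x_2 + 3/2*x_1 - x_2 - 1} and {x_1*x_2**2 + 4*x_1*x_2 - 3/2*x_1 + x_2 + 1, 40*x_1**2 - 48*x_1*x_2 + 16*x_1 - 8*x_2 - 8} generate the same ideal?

Since reduced Gröbner bases are canonical representatives of ideals under a given ordering, it suffices to compute and compare them.
Buchberger on the first generating set:
f_1 = -5*x_1**2 + 6*x_1*x_2 - 2*x_1 + x_2 + 1, LT = x_1**2.
f_2 = -x_1*x_2**2 - 4*x_1*x_2 + 3/2*x_1 - x_2 - 1, LT = x_1*x_2**2.

S(f_1,f_2): lcm = x_1**2*x_2**2. S = -6/5*x_1*x_2**3 - 4*x_1**2*x_2 + 2/5*x_1*x_2**2 - 1/5*x_2**3 + 3/2*x_1**2 - x_1*x_2 - 1/5*x_2**2 - x_1.
  leading term x_1*x_2**3: subtract (6/5*x_2)·f_2 from -6/5*x_1*x_2**3 - 4*x_1**2*x_2 + 2/5*x_1*x_2**2 - 1/5*x_2**3 + 3/2*x_1**2 - x_1*x_2 - 1/5*x_2**2 - x_1 → -4*x_1**2*x_2 + 26/5*x_1*x_2**2 - 1/5*x_2**3 + 3/2*x_1**2 - 14/5*x_1*x_2 + x_2**2 - x_1 + 6/5*x_2
  leading term x_1**2*x_2: subtract (4/5*x_2)·f_1 from -4*x_1**2*x_2 + 26/5*x_1*x_2**2 - 1/5*x_2**3 + 3/2*x_1**2 - 14/5*x_1*x_2 + x_2**2 - x_1 + 6/5*x_2 → 2/5*x_1*x_2**2 - 1/5*x_2**3 + 3/2*x_1**2 - 6/5*x_1*x_2 + 1/5*x_2**2 - x_1 + 2/5*x_2
  leading term x_1*x_2**2: subtract (-2/5)·f_2 from 2/5*x_1*x_2**2 - 1/5*x_2**3 + 3/2*x_1**2 - 6/5*x_1*x_2 + 1/5*x_2**2 - x_1 + 2/5*x_2 → -1/5*x_2**3 + 3/2*x_1**2 - 14/5*x_1*x_2 + 1/5*x_2**2 - 2/5*x_1 - 2/5
  leading term x_2**3: no divisor's leading term divides it; move -1/5*x_2**3 to the remainder.
  leading term x_1**2: subtract (-3/10)·f_1 from 3/2*x_1**2 - 14/5*x_1*x_2 + 1/5*x_2**2 - 2/5*x_1 - 2/5 → -x_1*x_2 + 1/5*x_2**2 - x_1 + 3/10*x_2 - 1/10
  leading term x_1*x_2: no divisor's leading term divides it; move -x_1*x_2 to the remainder.
  leading term x_2**2: no divisor's leading term divides it; move 1/5*x_2**2 to the remainder.
  leading term x_1: no divisor's leading term divides it; move -x_1 to the remainder.
  leading term x_2: no divisor's leading term divides it; move 3/10*x_2 to the remainder.
  leading term 1: no divisor's leading term divides it; move -1/10 to the remainder.
  remainder -1/5*x_2**3 - x_1*x_2 + 1/5*x_2**2 - x_1 + 3/10*x_2 - 1/10 ≠ 0; add g_3 = -1/5*x_2**3 - x_1*x_2 + 1/5*x_2**2 - x_1 + 3/10*x_2 - 1/10 to the basis.

The other S-polynomials (S(f_1,g_3), S(f_2,g_3)) all reduce to 0 modulo the current basis, so we have a Gröbner basis.
Inter-reduce: drop elements whose leading term is divisible by another's, tail-reduce, and make monic.
Reduced Gröbner basis: {x_1*x_2**2 + 4*x_1*x_2 - 3/2*x_1 + x_2 + 1, x_2**3 + 5*x_1*x_2 - x_2**2 + 5*x_1 - 3/2*x_2 + 1/2, x_1**2 - 6/5*x_1*x_2 + 2/5*x_1 - 1/5*x_2 - 1/5}.

Buchberger on the second generating set:
h_1 = x_1*x_2**2 + 4*x_1*x_2 - 3/2*x_1 + x_2 + 1, LT = x_1*x_2**2.
h_2 = 40*x_1**2 - 48*x_1*x_2 + 16*x_1 - 8*x_2 - 8, LT = x_1**2.

S(h_1,h_2): lcm = x_1**2*x_2**2. S = 6/5*x_1*x_2**3 + 4*x_1**2*x_2 - 2/5*x_1*x_2**2 + 1/5*x_2**3 - 3/2*x_1**2 + x_1*x_2 + 1/5*x_2**2 + x_1.
  leading term x_1*x_2**3: subtract (6/5*x_2)·h_1 from 6/5*x_1*x_2**3 + 4*x_1**2*x_2 - 2/5*x_1*x_2**2 + 1/5*x_2**3 - 3/2*x_1**2 + x_1*x_2 + 1/5*x_2**2 + x_1 → 4*x_1**2*x_2 - 26/5*x_1*x_2**2 + 1/5*x_2**3 - 3/2*x_1**2 + 14/5*x_1*x_2 - x_2**2 + x_1 - 6/5*x_2
  leading term x_1**2*x_2: subtract (1/10*x_2)·h_2 from 4*x_1**2*x_2 - 26/5*x_1*x_2**2 + 1/5*x_2**3 - 3/2*x_1**2 + 14/5*x_1*x_2 - x_2**2 + x_1 - 6/5*x_2 → -2/5*x_1*x_2**2 + 1/5*x_2**3 - 3/2*x_1**2 + 6/5*x_1*x_2 - 1/5*x_2**2 + x_1 - 2/5*x_2
  leading term x_1*x_2**2: subtract (-2/5)·h_1 from -2/5*x_1*x_2**2 + 1/5*x_2**3 - 3/2*x_1**2 + 6/5*x_1*x_2 - 1/5*x_2**2 + x_1 - 2/5*x_2 → 1/5*x_2**3 - 3/2*x_1**2 + 14/5*x_1*x_2 - 1/5*x_2**2 + 2/5*x_1 + 2/5
  leading term x_2**3: no divisor's leading term divides it; move 1/5*x_2**3 to the remainder.
  leading term x_1**2: subtract (-3/80)·h_2 from -3/2*x_1**2 + 14/5*x_1*x_2 - 1/5*x_2**2 + 2/5*x_1 + 2/5 → x_1*x_2 - 1/5*x_2**2 + x_1 - 3/10*x_2 + 1/10
  leading term x_1*x_2: no divisor's leading term divides it; move x_1*x_2 to the remainder.
  leading term x_2**2: no divisor's leading term divides it; move -1/5*x_2**2 to the remainder.
  leading term x_1: no divisor's leading term divides it; move x_1 to the remainder.
  leading term x_2: no divisor's leading term divides it; move -3/10*x_2 to the remainder.
  leading term 1: no divisor's leading term divides it; move 1/10 to the remainder.
  remainder 1/5*x_2**3 + x_1*x_2 - 1/5*x_2**2 + x_1 - 3/10*x_2 + 1/10 ≠ 0; add k_3 = 1/5*x_2**3 + x_1*x_2 - 1/5*x_2**2 + x_1 - 3/10*x_2 + 1/10 to the basis.

The other S-polynomials (S(h_1,k_3), S(h_2,k_3)) all reduce to 0 modulo the current basis, so we have a Gröbner basis.
Inter-reduce: drop elements whose leading term is divisible by another's, tail-reduce, and make monic.
Reduced Gröbner basis: {x_1*x_2**2 + 4*x_1*x_2 - 3/2*x_1 + x_2 + 1, x_2**3 + 5*x_1*x_2 - x_2**2 + 5*x_1 - 3/2*x_2 + 1/2, x_1**2 - 6/5*x_1*x_2 + 2/5*x_1 - 1/5*x_2 - 1/5}.

These coincide, so the ideals are equal.

Yes, the ideals are equal.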